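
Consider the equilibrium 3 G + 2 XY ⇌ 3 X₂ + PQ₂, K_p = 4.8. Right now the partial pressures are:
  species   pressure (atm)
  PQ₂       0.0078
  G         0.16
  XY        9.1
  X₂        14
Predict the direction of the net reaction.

Q_p = P(X₂)³·P(PQ₂) / (P(G)³·P(XY)²) = (14)³·(0.0078) / ((0.16)³·(9.1)²) = 63
Q_p = 63 > K_p = 4.8, so the reverse reaction proceeds.

toward reactants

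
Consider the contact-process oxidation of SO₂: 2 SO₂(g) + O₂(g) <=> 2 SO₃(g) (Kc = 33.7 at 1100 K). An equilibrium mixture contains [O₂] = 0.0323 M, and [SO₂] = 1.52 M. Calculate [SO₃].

[SO₃] = 1.59 M

At equilibrium, Kc = [SO₃]² / ([SO₂]²·[O₂]) = 33.7.
([SO₃])² / ((1.52)²·(0.0323)) = 33.7
[SO₃]² = 2.51 ⇒ [SO₃] = 1.59 M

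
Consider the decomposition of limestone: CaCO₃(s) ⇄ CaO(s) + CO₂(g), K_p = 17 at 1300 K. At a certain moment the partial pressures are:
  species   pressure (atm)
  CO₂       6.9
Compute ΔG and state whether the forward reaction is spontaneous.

ΔG = -9.75 kJ/mol; the forward reaction is spontaneous

(CaCO₃, CaO are pure solids — omitted from Q_p.)
Q_p = P(CO₂) = 6.90
ΔG = RT ln(Q_p/K_p) = (8.314 J mol⁻¹ K⁻¹)(1300 K) × ln(6.90/17)
   = (10.81 kJ/mol)(-0.9017) = -9.75 kJ/mol
ΔG < 0, so the forward reaction is spontaneous (proceeds forward).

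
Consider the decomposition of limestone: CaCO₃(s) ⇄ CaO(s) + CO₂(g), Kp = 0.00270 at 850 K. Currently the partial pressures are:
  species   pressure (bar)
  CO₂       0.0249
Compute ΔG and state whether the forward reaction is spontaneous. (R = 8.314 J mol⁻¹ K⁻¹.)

ΔG = 15.7 kJ/mol; the forward reaction is non-spontaneous

(CaCO₃, CaO are pure solids — omitted from Qp.)
Qp = P(CO₂) = 0.0249
ΔG = RT ln(Qp/Kp) = (8.314 J mol⁻¹ K⁻¹)(850 K) × ln(0.0249/0.00270)
   = (7.067 kJ/mol)(2.222) = 15.7 kJ/mol
ΔG > 0, so the forward reaction is non-spontaneous (proceeds in reverse).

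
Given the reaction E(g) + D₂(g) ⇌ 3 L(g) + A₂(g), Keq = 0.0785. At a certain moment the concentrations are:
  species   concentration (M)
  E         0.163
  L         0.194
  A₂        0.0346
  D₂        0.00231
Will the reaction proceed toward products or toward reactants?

Q = [L]³·[A₂] / ([E]·[D₂]) = (0.194)³·(0.0346) / ((0.163)·(0.00231)) = 0.671
Q = 0.671 > Keq = 0.0785, so the reverse reaction proceeds.

toward reactants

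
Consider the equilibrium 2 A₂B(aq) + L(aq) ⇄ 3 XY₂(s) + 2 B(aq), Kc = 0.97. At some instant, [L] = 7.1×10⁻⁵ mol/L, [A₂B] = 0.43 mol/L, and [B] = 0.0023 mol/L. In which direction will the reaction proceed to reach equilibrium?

(XY₂ is a pure solid — omitted from Qc.)
Qc = [B]² / ([A₂B]²·[L]) = (0.0023)² / ((0.43)²·(7.1×10⁻⁵)) = 0.40
Qc = 0.40 < Kc = 0.97, so the forward reaction proceeds.

in the forward direction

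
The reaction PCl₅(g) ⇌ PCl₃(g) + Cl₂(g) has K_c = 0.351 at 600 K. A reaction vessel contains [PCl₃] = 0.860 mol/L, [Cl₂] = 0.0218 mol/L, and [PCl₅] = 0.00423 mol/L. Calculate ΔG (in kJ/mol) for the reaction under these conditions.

Q_c = [PCl₃]·[Cl₂] / [PCl₅] = (0.860)·(0.0218) / (0.00423) = 4.43
ΔG = RT ln(Q_c/K_c) = (8.314 J mol⁻¹ K⁻¹)(600 K) × ln(4.43/0.351)
   = (4.988 kJ/mol)(2.535) = 12.6 kJ/mol
ΔG > 0, so the forward reaction is non-spontaneous (proceeds in reverse).

ΔG = 12.6 kJ/mol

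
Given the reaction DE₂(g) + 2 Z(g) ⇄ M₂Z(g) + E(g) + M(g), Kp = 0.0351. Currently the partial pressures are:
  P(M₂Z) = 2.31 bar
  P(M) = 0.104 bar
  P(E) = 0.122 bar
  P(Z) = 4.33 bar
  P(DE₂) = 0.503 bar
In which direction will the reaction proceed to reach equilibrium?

forward (toward products)

Qp = P(M₂Z)·P(E)·P(M) / (P(DE₂)·P(Z)²) = (2.31)·(0.122)·(0.104) / ((0.503)·(4.33)²) = 0.00311
Qp = 0.00311 < Kp = 0.0351, so the forward reaction proceeds.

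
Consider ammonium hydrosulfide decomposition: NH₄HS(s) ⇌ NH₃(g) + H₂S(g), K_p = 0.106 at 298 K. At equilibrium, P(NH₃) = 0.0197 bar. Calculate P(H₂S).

P(H₂S) = 5.38 bar

(NH₄HS is a pure solid — omitted from K_p.)
At equilibrium, K_p = P(NH₃)·P(H₂S) = 0.106.
(0.0197)·(P(H₂S)) = 0.106
P(H₂S) = 5.38 bar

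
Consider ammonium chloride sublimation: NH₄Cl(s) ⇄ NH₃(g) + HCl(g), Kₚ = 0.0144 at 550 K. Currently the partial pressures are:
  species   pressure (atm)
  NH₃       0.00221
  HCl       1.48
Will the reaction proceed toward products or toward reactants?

in the forward direction

(NH₄Cl is a pure solid — omitted from Qₚ.)
Qₚ = P(NH₃)·P(HCl) = (0.00221)·(1.48) = 0.00327
Qₚ = 0.00327 < Kₚ = 0.0144, so the forward reaction proceeds.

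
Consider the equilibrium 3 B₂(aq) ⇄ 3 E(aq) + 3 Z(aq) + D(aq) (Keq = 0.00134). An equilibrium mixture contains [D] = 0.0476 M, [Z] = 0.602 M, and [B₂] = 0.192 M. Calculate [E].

At equilibrium, Keq = [E]³·[Z]³·[D] / [B₂]³ = 0.00134.
([E])³·(0.602)³·(0.0476) / (0.192)³ = 0.00134
[E]³ = 9.13e-4 ⇒ [E] = 0.0970 M

[E] = 0.0970 M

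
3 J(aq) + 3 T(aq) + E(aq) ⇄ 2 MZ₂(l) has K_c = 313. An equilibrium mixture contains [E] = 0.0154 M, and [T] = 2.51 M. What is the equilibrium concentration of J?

(MZ₂ is a pure liquid — omitted from K_c.)
At equilibrium, K_c = 1 / ([J]³·[T]³·[E]) = 313.
1 / (([J])³·(2.51)³·(0.0154)) = 313
[J]³ = 0.0131 ⇒ [J] = 0.236 M

[J] = 0.236 M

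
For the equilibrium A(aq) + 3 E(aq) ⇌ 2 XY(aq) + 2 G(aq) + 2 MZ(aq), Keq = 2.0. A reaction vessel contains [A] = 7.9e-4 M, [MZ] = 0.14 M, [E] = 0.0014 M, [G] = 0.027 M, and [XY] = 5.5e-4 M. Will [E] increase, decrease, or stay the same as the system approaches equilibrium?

Q = [XY]²·[G]²·[MZ]² / ([A]·[E]³) = (5.5e-4)²·(0.027)²·(0.14)² / ((7.9e-4)·(0.0014)³) = 2.0
Q = 2.0 = Keq; the system is at equilibrium.

stay the same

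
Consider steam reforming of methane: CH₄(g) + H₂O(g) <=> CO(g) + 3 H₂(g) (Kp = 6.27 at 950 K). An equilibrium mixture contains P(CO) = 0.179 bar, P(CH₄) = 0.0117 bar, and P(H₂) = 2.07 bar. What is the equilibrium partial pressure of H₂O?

At equilibrium, Kp = P(CO)·P(H₂)³ / (P(CH₄)·P(H₂O)) = 6.27.
(0.179)·(2.07)³ / ((0.0117)·(P(H₂O))) = 6.27
P(H₂O) = 21.6 bar

P(H₂O) = 21.6 bar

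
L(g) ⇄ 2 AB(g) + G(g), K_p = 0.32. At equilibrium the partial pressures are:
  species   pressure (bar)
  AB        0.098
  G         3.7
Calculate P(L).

P(L) = 0.11 bar

At equilibrium, K_p = P(AB)²·P(G) / P(L) = 0.32.
(0.098)²·(3.7) / (P(L)) = 0.32
P(L) = 0.111 = 0.11 bar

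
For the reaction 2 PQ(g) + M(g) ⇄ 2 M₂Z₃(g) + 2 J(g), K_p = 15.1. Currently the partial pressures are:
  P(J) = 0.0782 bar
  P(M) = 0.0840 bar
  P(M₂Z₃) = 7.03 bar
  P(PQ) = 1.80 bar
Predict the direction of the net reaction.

Q_p = P(M₂Z₃)²·P(J)² / (P(PQ)²·P(M)) = (7.03)²·(0.0782)² / ((1.80)²·(0.0840)) = 1.11
Q_p = 1.11 < K_p = 15.1, so the forward reaction proceeds.

in the forward direction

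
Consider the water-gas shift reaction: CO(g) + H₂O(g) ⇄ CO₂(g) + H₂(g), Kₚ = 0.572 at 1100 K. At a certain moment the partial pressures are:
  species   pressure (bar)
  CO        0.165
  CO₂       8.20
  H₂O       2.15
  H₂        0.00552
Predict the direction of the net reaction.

toward products

Qₚ = P(CO₂)·P(H₂) / (P(CO)·P(H₂O)) = (8.20)·(0.00552) / ((0.165)·(2.15)) = 0.128
Qₚ = 0.128 < Kₚ = 0.572, so the forward reaction proceeds.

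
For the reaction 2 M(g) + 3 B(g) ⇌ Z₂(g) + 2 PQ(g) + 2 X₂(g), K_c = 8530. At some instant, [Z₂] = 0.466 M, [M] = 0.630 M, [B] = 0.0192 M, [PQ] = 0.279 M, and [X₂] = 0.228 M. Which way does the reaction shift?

Q_c = [Z₂]·[PQ]²·[X₂]² / ([M]²·[B]³) = (0.466)·(0.279)²·(0.228)² / ((0.630)²·(0.0192)³) = 671
Q_c = 671 < K_c = 8530, so the forward reaction proceeds.

forward (toward products)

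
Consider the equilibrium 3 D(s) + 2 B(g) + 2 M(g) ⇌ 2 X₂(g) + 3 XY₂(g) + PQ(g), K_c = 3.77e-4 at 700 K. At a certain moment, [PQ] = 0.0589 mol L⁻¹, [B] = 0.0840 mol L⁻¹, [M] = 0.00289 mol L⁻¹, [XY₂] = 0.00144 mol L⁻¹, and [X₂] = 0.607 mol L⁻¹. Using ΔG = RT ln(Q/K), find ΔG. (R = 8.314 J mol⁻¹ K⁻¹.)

ΔG = 6.23 kJ/mol

(D is a pure solid — omitted from Q_c.)
Q_c = [X₂]²·[XY₂]³·[PQ] / ([B]²·[M]²) = (0.607)²·(0.00144)³·(0.0589) / ((0.0840)²·(0.00289)²) = 0.00110
ΔG = RT ln(Q_c/K_c) = (8.314 J mol⁻¹ K⁻¹)(700 K) × ln(0.00110/3.77e-4)
   = (5.820 kJ/mol)(1.071) = 6.23 kJ/mol
ΔG > 0, so the forward reaction is non-spontaneous (proceeds in reverse).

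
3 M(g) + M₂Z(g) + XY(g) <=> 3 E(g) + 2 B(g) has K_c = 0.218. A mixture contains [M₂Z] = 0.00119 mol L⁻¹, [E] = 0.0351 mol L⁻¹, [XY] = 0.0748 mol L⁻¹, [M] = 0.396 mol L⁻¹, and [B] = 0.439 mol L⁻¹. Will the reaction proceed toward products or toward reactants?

Q_c = [E]³·[B]² / ([M]³·[M₂Z]·[XY]) = (0.0351)³·(0.439)² / ((0.396)³·(0.00119)·(0.0748)) = 1.51
Q_c = 1.51 > K_c = 0.218, so the reverse reaction proceeds.

in the reverse direction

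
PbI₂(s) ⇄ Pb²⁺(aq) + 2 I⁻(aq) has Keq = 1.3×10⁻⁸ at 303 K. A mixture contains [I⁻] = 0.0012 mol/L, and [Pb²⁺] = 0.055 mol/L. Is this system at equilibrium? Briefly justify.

(PbI₂ is a pure solid — omitted from Q.)
Q = [Pb²⁺]·[I⁻]² = (0.055)·(0.0012)² = 7.9×10⁻⁸
Q = 7.9×10⁻⁸ > Keq = 1.3×10⁻⁸: net reverse reaction.

no; Q > K, reaction proceeds in reverse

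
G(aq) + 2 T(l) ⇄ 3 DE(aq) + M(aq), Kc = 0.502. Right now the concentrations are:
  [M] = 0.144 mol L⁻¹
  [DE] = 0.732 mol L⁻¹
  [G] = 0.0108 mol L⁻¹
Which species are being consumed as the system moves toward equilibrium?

DE, M (products)

(T is a pure liquid — omitted from Qc.)
Qc = [DE]³·[M] / [G] = (0.732)³·(0.144) / (0.0108) = 5.23
Qc = 5.23 > Kc = 0.502: net reverse reaction.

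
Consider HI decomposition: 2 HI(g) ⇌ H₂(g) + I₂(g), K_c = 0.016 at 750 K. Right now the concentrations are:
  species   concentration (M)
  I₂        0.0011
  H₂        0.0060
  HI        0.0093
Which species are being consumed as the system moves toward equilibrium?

Q_c = [H₂]·[I₂] / [HI]² = (0.0060)·(0.0011) / (0.0093)² = 0.076
Q_c = 0.076 > K_c = 0.016: net reverse reaction.

H₂, I₂ (products)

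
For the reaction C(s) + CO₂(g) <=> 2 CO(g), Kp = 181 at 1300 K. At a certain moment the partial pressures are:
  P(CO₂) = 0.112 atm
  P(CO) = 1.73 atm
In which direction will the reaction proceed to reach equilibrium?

toward products

(C is a pure solid — omitted from Qp.)
Qp = P(CO)² / P(CO₂) = (1.73)² / (0.112) = 26.7
Qp = 26.7 < Kp = 181, so the forward reaction proceeds.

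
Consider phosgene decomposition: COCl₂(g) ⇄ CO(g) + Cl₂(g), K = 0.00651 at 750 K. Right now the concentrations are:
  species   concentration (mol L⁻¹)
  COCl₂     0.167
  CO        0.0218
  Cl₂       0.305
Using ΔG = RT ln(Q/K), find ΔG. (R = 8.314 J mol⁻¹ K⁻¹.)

ΔG = 11.3 kJ/mol

Q = [CO]·[Cl₂] / [COCl₂] = (0.0218)·(0.305) / (0.167) = 0.0398
ΔG = RT ln(Q/K) = (8.314 J mol⁻¹ K⁻¹)(750 K) × ln(0.0398/0.00651)
   = (6.236 kJ/mol)(1.811) = 11.3 kJ/mol
ΔG > 0, so the forward reaction is non-spontaneous (proceeds in reverse).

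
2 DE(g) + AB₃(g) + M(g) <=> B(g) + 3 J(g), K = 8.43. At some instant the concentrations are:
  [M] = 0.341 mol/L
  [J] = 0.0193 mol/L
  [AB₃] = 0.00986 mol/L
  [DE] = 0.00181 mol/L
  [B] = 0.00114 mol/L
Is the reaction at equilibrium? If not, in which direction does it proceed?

forward (toward products)

Q = [B]·[J]³ / ([DE]²·[AB₃]·[M]) = (0.00114)·(0.0193)³ / ((0.00181)²·(0.00986)·(0.341)) = 0.744
Q = 0.744 < K = 8.43, so the forward reaction proceeds.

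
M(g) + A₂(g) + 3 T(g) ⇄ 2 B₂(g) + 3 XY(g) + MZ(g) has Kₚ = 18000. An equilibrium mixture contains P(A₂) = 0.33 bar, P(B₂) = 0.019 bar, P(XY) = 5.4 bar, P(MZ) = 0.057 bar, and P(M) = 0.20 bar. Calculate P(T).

P(T) = 0.014 bar

At equilibrium, Kₚ = P(B₂)²·P(XY)³·P(MZ) / (P(M)·P(A₂)·P(T)³) = 18000.
(0.019)²·(5.4)³·(0.057) / ((0.20)·(0.33)·(P(T))³) = 18000
P(T)³ = 2.73e-6 ⇒ P(T) = 0.014 bar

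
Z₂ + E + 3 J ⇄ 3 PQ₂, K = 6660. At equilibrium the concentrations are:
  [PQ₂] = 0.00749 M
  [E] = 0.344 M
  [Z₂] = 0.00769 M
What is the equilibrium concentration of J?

[J] = 0.00288 M

At equilibrium, K = [PQ₂]³ / ([Z₂]·[E]·[J]³) = 6660.
(0.00749)³ / ((0.00769)·(0.344)·([J])³) = 6660
[J]³ = 2.38×10⁻⁸ ⇒ [J] = 0.00288 M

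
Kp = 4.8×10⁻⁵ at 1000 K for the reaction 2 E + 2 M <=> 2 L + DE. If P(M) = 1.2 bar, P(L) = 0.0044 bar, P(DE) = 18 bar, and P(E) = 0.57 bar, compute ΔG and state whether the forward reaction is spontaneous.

Qp = P(L)²·P(DE) / (P(E)²·P(M)²) = (0.0044)²·(18) / ((0.57)²·(1.2)²) = 7.45×10⁻⁴
ΔG = RT ln(Qp/Kp) = (8.314 J mol⁻¹ K⁻¹)(1000 K) × ln(7.45×10⁻⁴/4.8×10⁻⁵)
   = (8.314 kJ/mol)(2.742) = 22.8 kJ/mol
ΔG > 0, so the forward reaction is non-spontaneous (proceeds in reverse).

ΔG = 22.8 kJ/mol; the forward reaction is non-spontaneous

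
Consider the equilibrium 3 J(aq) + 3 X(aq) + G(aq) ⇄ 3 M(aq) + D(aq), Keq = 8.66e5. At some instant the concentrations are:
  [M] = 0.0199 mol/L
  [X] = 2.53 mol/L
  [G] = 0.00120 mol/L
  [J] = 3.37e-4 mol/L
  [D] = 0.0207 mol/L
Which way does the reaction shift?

Q = [M]³·[D] / ([J]³·[X]³·[G]) = (0.0199)³·(0.0207) / ((3.37e-4)³·(2.53)³·(0.00120)) = 2.19e5
Q = 2.19e5 < Keq = 8.66e5, so the forward reaction proceeds.

in the forward direction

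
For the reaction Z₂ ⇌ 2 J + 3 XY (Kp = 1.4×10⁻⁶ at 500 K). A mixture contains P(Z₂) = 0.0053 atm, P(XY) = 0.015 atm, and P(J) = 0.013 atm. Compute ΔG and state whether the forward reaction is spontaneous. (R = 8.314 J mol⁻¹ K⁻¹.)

ΔG = -10.7 kJ/mol; the forward reaction is spontaneous

Qp = P(J)²·P(XY)³ / P(Z₂) = (0.013)²·(0.015)³ / (0.0053) = 1.08×10⁻⁷
ΔG = RT ln(Qp/Kp) = (8.314 J mol⁻¹ K⁻¹)(500 K) × ln(1.08×10⁻⁷/1.4×10⁻⁶)
   = (4.157 kJ/mol)(-2.562) = -10.7 kJ/mol
ΔG < 0, so the forward reaction is spontaneous (proceeds forward).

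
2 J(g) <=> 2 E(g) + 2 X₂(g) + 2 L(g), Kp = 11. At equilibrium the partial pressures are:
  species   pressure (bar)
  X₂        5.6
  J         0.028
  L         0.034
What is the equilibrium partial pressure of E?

P(E) = 0.49 bar

At equilibrium, Kp = P(E)²·P(X₂)²·P(L)² / P(J)² = 11.
(P(E))²·(5.6)²·(0.034)² / (0.028)² = 11
P(E)² = 0.238 ⇒ P(E) = 0.49 bar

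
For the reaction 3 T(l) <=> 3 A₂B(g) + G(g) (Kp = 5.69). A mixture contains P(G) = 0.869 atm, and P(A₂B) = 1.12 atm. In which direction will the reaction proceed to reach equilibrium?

(T is a pure liquid — omitted from Qp.)
Qp = P(A₂B)³·P(G) = (1.12)³·(0.869) = 1.22
Qp = 1.22 < Kp = 5.69, so the forward reaction proceeds.

to the right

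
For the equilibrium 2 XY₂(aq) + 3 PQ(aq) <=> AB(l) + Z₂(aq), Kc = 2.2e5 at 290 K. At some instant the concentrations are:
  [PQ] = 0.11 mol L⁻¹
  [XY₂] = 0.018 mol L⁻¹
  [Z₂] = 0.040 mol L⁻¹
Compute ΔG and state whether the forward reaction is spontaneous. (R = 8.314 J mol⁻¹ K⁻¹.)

ΔG = -2.08 kJ/mol; the forward reaction is spontaneous

(AB is a pure liquid — omitted from Qc.)
Qc = [Z₂] / ([XY₂]²·[PQ]³) = (0.040) / ((0.018)²·(0.11)³) = 92800
ΔG = RT ln(Qc/Kc) = (8.314 J mol⁻¹ K⁻¹)(290 K) × ln(92800/2.2e5)
   = (2.411 kJ/mol)(-0.8632) = -2.08 kJ/mol
ΔG < 0, so the forward reaction is spontaneous (proceeds forward).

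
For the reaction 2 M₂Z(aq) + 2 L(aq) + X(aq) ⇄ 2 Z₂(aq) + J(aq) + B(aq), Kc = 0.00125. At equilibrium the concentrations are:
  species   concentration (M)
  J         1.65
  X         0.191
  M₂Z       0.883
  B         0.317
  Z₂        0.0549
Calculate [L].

[L] = 2.91 M

At equilibrium, Kc = [Z₂]²·[J]·[B] / ([M₂Z]²·[L]²·[X]) = 0.00125.
(0.0549)²·(1.65)·(0.317) / ((0.883)²·([L])²·(0.191)) = 0.00125
[L]² = 8.47 ⇒ [L] = 2.91 M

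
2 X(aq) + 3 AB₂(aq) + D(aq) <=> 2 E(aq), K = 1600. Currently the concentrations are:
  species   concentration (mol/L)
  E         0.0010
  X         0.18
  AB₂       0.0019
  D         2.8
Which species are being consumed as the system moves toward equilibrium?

Q = [E]² / ([X]²·[AB₂]³·[D]) = (0.0010)² / ((0.18)²·(0.0019)³·(2.8)) = 1600
Q = 1600 = K; the system is at equilibrium.

none (at equilibrium)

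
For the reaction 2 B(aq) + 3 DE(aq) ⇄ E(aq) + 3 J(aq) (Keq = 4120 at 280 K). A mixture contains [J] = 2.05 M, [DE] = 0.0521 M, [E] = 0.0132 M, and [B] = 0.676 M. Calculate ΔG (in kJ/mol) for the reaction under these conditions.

Q = [E]·[J]³ / ([B]²·[DE]³) = (0.0132)·(2.05)³ / ((0.676)²·(0.0521)³) = 1760
ΔG = RT ln(Q/Keq) = (8.314 J mol⁻¹ K⁻¹)(280 K) × ln(1760/4120)
   = (2.328 kJ/mol)(-0.8505) = -1.98 kJ/mol
ΔG < 0, so the forward reaction is spontaneous (proceeds forward).

ΔG = -1.98 kJ/mol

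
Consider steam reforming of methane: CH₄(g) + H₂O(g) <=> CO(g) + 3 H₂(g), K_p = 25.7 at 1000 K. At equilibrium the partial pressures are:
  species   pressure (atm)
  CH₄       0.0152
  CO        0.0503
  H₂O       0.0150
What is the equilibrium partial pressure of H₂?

P(H₂) = 0.488 atm

At equilibrium, K_p = P(CO)·P(H₂)³ / (P(CH₄)·P(H₂O)) = 25.7.
(0.0503)·(P(H₂))³ / ((0.0152)·(0.0150)) = 25.7
P(H₂)³ = 0.116 ⇒ P(H₂) = 0.488 atm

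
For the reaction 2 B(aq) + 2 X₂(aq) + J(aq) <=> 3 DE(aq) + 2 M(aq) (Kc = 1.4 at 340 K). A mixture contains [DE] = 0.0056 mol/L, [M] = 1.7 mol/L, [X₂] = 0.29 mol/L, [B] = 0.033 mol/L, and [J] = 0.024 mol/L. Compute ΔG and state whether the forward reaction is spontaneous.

ΔG = -5.09 kJ/mol; the forward reaction is spontaneous

Qc = [DE]³·[M]² / ([B]²·[X₂]²·[J]) = (0.0056)³·(1.7)² / ((0.033)²·(0.29)²·(0.024)) = 0.231
ΔG = RT ln(Qc/Kc) = (8.314 J mol⁻¹ K⁻¹)(340 K) × ln(0.231/1.4)
   = (2.827 kJ/mol)(-1.802) = -5.09 kJ/mol
ΔG < 0, so the forward reaction is spontaneous (proceeds forward).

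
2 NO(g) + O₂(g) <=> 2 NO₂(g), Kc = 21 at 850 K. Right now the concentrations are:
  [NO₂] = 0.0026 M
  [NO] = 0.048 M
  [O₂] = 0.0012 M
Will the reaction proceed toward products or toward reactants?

to the right

Qc = [NO₂]² / ([NO]²·[O₂]) = (0.0026)² / ((0.048)²·(0.0012)) = 2.4
Qc = 2.4 < Kc = 21, so the forward reaction proceeds.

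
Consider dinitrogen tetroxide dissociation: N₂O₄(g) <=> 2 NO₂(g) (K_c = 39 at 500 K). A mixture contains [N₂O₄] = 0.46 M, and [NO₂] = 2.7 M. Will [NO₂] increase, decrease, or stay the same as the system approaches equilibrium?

increase

Q_c = [NO₂]² / [N₂O₄] = (2.7)² / (0.46) = 16
Q_c = 16 < K_c = 39: net forward reaction.
NO₂ is a product, so it increases.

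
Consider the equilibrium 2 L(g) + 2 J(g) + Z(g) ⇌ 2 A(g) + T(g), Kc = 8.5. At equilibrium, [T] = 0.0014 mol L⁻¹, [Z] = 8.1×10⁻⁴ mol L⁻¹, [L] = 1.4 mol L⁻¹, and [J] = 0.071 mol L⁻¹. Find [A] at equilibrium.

At equilibrium, Kc = [A]²·[T] / ([L]²·[J]²·[Z]) = 8.5.
([A])²·(0.0014) / ((1.4)²·(0.071)²·(8.1×10⁻⁴)) = 8.5
[A]² = 0.0486 ⇒ [A] = 0.22 mol L⁻¹

[A] = 0.22 mol L⁻¹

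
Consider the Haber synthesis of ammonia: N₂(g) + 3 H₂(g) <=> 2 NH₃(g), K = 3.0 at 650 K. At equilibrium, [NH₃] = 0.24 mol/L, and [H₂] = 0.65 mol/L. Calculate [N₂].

[N₂] = 0.070 mol/L

At equilibrium, K = [NH₃]² / ([N₂]·[H₂]³) = 3.0.
(0.24)² / (([N₂])·(0.65)³) = 3.0
[N₂] = 0.0699 = 0.070 mol/L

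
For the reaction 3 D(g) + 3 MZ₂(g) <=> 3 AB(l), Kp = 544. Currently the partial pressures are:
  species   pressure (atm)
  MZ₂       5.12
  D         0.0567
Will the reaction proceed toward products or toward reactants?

(AB is a pure liquid — omitted from Qp.)
Qp = 1 / (P(D)³·P(MZ₂)³) = 1 / ((0.0567)³·(5.12)³) = 40.9
Qp = 40.9 < Kp = 544, so the forward reaction proceeds.

toward products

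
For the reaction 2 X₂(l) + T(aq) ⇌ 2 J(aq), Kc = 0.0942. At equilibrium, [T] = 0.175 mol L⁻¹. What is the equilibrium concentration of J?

[J] = 0.128 mol L⁻¹

(X₂ is a pure liquid — omitted from Kc.)
At equilibrium, Kc = [J]² / [T] = 0.0942.
([J])² / (0.175) = 0.0942
[J]² = 0.0165 ⇒ [J] = 0.128 mol L⁻¹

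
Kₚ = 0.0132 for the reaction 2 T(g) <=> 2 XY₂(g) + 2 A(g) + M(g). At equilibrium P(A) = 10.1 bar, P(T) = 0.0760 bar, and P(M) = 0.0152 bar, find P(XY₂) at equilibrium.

At equilibrium, Kₚ = P(XY₂)²·P(A)²·P(M) / P(T)² = 0.0132.
(P(XY₂))²·(10.1)²·(0.0152) / (0.0760)² = 0.0132
P(XY₂)² = 4.92×10⁻⁵ ⇒ P(XY₂) = 0.00701 bar

P(XY₂) = 0.00701 bar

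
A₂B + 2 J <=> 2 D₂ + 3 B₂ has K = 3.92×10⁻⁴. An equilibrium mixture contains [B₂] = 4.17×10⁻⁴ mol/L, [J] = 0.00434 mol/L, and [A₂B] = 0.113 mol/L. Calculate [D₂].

[D₂] = 3.39 mol/L

At equilibrium, K = [D₂]²·[B₂]³ / ([A₂B]·[J]²) = 3.92×10⁻⁴.
([D₂])²·(4.17×10⁻⁴)³ / ((0.113)·(0.00434)²) = 3.92×10⁻⁴
[D₂]² = 11.5 ⇒ [D₂] = 3.39 mol/L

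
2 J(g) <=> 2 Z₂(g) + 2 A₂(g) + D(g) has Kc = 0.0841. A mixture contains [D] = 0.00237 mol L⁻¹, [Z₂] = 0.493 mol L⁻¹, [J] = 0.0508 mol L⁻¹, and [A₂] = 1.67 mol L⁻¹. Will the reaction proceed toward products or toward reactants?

Qc = [Z₂]²·[A₂]²·[D] / [J]² = (0.493)²·(1.67)²·(0.00237) / (0.0508)² = 0.623
Qc = 0.623 > Kc = 0.0841, so the reverse reaction proceeds.

toward reactants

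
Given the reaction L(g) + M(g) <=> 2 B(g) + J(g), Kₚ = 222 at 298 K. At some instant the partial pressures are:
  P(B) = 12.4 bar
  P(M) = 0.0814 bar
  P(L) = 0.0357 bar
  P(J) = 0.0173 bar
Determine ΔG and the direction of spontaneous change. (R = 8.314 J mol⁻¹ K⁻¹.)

ΔG = 3.51 kJ/mol; the forward reaction is non-spontaneous

Qₚ = P(B)²·P(J) / (P(L)·P(M)) = (12.4)²·(0.0173) / ((0.0357)·(0.0814)) = 915
ΔG = RT ln(Qₚ/Kₚ) = (8.314 J mol⁻¹ K⁻¹)(298 K) × ln(915/222)
   = (2.478 kJ/mol)(1.416) = 3.51 kJ/mol
ΔG > 0, so the forward reaction is non-spontaneous (proceeds in reverse).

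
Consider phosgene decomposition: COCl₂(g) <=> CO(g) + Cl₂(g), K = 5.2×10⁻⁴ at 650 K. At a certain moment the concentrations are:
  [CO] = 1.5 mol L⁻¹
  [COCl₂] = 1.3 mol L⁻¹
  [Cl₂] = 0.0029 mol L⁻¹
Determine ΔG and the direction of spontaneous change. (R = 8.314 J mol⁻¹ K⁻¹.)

ΔG = 10.1 kJ/mol; the forward reaction is non-spontaneous

Q = [CO]·[Cl₂] / [COCl₂] = (1.5)·(0.0029) / (1.3) = 0.00335
ΔG = RT ln(Q/K) = (8.314 J mol⁻¹ K⁻¹)(650 K) × ln(0.00335/5.2×10⁻⁴)
   = (5.404 kJ/mol)(1.863) = 10.1 kJ/mol
ΔG > 0, so the forward reaction is non-spontaneous (proceeds in reverse).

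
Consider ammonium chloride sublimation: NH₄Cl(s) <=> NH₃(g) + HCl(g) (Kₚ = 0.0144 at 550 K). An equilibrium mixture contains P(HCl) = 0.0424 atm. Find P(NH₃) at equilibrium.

(NH₄Cl is a pure solid — omitted from Kₚ.)
At equilibrium, Kₚ = P(NH₃)·P(HCl) = 0.0144.
(P(NH₃))·(0.0424) = 0.0144
P(NH₃) = 0.340 atm

P(NH₃) = 0.340 atm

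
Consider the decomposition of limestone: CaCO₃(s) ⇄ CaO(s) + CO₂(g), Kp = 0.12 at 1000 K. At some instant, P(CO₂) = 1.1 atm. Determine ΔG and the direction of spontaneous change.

(CaCO₃, CaO are pure solids — omitted from Qp.)
Qp = P(CO₂) = 1.10
ΔG = RT ln(Qp/Kp) = (8.314 J mol⁻¹ K⁻¹)(1000 K) × ln(1.10/0.12)
   = (8.314 kJ/mol)(2.216) = 18.4 kJ/mol
ΔG > 0, so the forward reaction is non-spontaneous (proceeds in reverse).

ΔG = 18.4 kJ/mol; the forward reaction is non-spontaneous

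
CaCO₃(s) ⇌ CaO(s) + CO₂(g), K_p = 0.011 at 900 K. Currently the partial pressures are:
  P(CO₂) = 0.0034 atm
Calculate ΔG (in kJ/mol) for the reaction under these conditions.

(CaCO₃, CaO are pure solids — omitted from Q_p.)
Q_p = P(CO₂) = 0.00340
ΔG = RT ln(Q_p/K_p) = (8.314 J mol⁻¹ K⁻¹)(900 K) × ln(0.00340/0.011)
   = (7.483 kJ/mol)(-1.174) = -8.79 kJ/mol
ΔG < 0, so the forward reaction is spontaneous (proceeds forward).

ΔG = -8.79 kJ/mol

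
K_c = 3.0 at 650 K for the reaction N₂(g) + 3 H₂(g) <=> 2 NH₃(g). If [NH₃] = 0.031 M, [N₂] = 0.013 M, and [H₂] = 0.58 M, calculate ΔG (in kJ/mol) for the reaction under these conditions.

ΔG = -11.2 kJ/mol

Q_c = [NH₃]² / ([N₂]·[H₂]³) = (0.031)² / ((0.013)·(0.58)³) = 0.379
ΔG = RT ln(Q_c/K_c) = (8.314 J mol⁻¹ K⁻¹)(650 K) × ln(0.379/3.0)
   = (5.404 kJ/mol)(-2.069) = -11.2 kJ/mol
ΔG < 0, so the forward reaction is spontaneous (proceeds forward).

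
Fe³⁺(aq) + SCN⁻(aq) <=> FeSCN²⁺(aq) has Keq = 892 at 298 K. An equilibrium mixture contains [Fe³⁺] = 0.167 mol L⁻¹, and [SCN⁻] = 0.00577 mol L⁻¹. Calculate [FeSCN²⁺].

[FeSCN²⁺] = 0.860 mol L⁻¹

At equilibrium, Keq = [FeSCN²⁺] / ([Fe³⁺]·[SCN⁻]) = 892.
([FeSCN²⁺]) / ((0.167)·(0.00577)) = 892
[FeSCN²⁺] = 0.860 mol L⁻¹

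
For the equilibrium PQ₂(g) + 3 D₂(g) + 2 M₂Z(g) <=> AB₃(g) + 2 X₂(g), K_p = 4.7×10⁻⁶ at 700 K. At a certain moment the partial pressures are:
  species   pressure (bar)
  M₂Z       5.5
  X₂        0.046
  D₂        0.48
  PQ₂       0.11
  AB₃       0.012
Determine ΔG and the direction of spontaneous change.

ΔG = 15.6 kJ/mol; the forward reaction is non-spontaneous

Q_p = P(AB₃)·P(X₂)² / (P(PQ₂)·P(D₂)³·P(M₂Z)²) = (0.012)·(0.046)² / ((0.11)·(0.48)³·(5.5)²) = 6.90×10⁻⁵
ΔG = RT ln(Q_p/K_p) = (8.314 J mol⁻¹ K⁻¹)(700 K) × ln(6.90×10⁻⁵/4.7×10⁻⁶)
   = (5.820 kJ/mol)(2.687) = 15.6 kJ/mol
ΔG > 0, so the forward reaction is non-spontaneous (proceeds in reverse).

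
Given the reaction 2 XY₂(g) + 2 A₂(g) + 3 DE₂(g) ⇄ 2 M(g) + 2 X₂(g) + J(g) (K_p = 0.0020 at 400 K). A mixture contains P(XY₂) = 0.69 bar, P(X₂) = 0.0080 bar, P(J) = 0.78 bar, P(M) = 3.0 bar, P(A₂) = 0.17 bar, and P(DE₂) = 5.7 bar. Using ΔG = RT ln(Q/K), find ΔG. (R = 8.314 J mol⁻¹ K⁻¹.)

Q_p = P(M)²·P(X₂)²·P(J) / (P(XY₂)²·P(A₂)²·P(DE₂)³) = (3.0)²·(0.0080)²·(0.78) / ((0.69)²·(0.17)²·(5.7)³) = 1.76×10⁻⁴
ΔG = RT ln(Q_p/K_p) = (8.314 J mol⁻¹ K⁻¹)(400 K) × ln(1.76×10⁻⁴/0.0020)
   = (3.326 kJ/mol)(-2.430) = -8.08 kJ/mol
ΔG < 0, so the forward reaction is spontaneous (proceeds forward).

ΔG = -8.08 kJ/mol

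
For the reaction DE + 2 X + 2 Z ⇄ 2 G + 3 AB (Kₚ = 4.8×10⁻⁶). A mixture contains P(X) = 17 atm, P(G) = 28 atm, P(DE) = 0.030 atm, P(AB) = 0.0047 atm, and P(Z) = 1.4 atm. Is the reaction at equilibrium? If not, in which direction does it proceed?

no net change (already at equilibrium)

Qₚ = P(G)²·P(AB)³ / (P(DE)·P(X)²·P(Z)²) = (28)²·(0.0047)³ / ((0.030)·(17)²·(1.4)²) = 4.8×10⁻⁶
Qₚ = 4.8×10⁻⁶ = Kₚ, so the system is already at equilibrium.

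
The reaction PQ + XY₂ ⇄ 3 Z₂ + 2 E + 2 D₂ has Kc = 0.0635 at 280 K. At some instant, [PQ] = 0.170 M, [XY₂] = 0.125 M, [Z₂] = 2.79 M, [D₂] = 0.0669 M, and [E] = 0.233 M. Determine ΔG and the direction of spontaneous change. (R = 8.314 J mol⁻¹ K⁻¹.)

ΔG = 3.17 kJ/mol; the forward reaction is non-spontaneous

Qc = [Z₂]³·[E]²·[D₂]² / ([PQ]·[XY₂]) = (2.79)³·(0.233)²·(0.0669)² / ((0.170)·(0.125)) = 0.248
ΔG = RT ln(Qc/Kc) = (8.314 J mol⁻¹ K⁻¹)(280 K) × ln(0.248/0.0635)
   = (2.328 kJ/mol)(1.362) = 3.17 kJ/mol
ΔG > 0, so the forward reaction is non-spontaneous (proceeds in reverse).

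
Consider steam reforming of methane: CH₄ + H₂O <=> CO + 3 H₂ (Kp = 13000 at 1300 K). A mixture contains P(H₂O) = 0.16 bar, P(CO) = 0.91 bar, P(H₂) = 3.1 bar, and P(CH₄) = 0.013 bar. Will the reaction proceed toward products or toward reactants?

no net change (already at equilibrium)

Qp = P(CO)·P(H₂)³ / (P(CH₄)·P(H₂O)) = (0.91)·(3.1)³ / ((0.013)·(0.16)) = 13000
Qp = 13000 = Kp, so the system is already at equilibrium.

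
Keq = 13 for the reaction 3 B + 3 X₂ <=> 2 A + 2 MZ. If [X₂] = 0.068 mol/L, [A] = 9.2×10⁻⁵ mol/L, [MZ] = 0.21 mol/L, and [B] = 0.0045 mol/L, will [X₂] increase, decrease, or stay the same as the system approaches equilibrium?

stay the same

Q = [A]²·[MZ]² / ([B]³·[X₂]³) = (9.2×10⁻⁵)²·(0.21)² / ((0.0045)³·(0.068)³) = 13
Q = 13 = Keq; the system is at equilibrium.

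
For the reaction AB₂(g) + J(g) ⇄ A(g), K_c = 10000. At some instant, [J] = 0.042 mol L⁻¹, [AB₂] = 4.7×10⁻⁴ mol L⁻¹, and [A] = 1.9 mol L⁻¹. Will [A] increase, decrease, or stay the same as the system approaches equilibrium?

Q_c = [A] / ([AB₂]·[J]) = (1.9) / ((4.7×10⁻⁴)·(0.042)) = 96000
Q_c = 96000 > K_c = 10000: net reverse reaction.
A is a product, so it decreases.

decrease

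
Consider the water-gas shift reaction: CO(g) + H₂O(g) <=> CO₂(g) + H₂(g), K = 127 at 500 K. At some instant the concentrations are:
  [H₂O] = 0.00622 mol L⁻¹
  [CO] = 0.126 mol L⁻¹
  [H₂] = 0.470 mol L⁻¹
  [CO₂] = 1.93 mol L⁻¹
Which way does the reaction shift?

Q = [CO₂]·[H₂] / ([CO]·[H₂O]) = (1.93)·(0.470) / ((0.126)·(0.00622)) = 1160
Q = 1160 > K = 127, so the reverse reaction proceeds.

to the left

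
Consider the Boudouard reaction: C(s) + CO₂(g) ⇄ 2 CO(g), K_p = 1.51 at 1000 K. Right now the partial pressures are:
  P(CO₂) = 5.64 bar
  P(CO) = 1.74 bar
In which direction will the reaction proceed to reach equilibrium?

(C is a pure solid — omitted from Q_p.)
Q_p = P(CO)² / P(CO₂) = (1.74)² / (5.64) = 0.537
Q_p = 0.537 < K_p = 1.51, so the forward reaction proceeds.

forward (toward products)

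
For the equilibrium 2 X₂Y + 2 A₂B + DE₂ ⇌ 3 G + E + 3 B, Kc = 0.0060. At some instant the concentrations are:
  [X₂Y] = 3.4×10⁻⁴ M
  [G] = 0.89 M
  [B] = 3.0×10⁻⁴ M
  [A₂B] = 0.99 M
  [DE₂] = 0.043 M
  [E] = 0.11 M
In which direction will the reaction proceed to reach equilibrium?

Qc = [G]³·[E]·[B]³ / ([X₂Y]²·[A₂B]²·[DE₂]) = (0.89)³·(0.11)·(3.0×10⁻⁴)³ / ((3.4×10⁻⁴)²·(0.99)²·(0.043)) = 4.3×10⁻⁴
Qc = 4.3×10⁻⁴ < Kc = 0.0060, so the forward reaction proceeds.

toward products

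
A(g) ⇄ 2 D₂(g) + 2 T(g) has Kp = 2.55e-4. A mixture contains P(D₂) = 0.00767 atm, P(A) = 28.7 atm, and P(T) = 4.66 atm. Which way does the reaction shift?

Qp = P(D₂)²·P(T)² / P(A) = (0.00767)²·(4.66)² / (28.7) = 4.45e-5
Qp = 4.45e-5 < Kp = 2.55e-4, so the forward reaction proceeds.

in the forward direction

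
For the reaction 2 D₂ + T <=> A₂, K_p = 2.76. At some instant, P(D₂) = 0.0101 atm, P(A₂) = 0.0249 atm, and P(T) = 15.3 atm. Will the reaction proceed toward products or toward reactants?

reverse (toward reactants)

Q_p = P(A₂) / (P(D₂)²·P(T)) = (0.0249) / ((0.0101)²·(15.3)) = 16.0
Q_p = 16.0 > K_p = 2.76, so the reverse reaction proceeds.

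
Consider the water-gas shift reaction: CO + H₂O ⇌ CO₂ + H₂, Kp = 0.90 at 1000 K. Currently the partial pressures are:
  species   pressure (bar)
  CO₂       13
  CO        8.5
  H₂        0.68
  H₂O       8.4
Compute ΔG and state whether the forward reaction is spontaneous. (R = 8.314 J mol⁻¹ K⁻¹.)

Qp = P(CO₂)·P(H₂) / (P(CO)·P(H₂O)) = (13)·(0.68) / ((8.5)·(8.4)) = 0.124
ΔG = RT ln(Qp/Kp) = (8.314 J mol⁻¹ K⁻¹)(1000 K) × ln(0.124/0.90)
   = (8.314 kJ/mol)(-1.982) = -16.5 kJ/mol
ΔG < 0, so the forward reaction is spontaneous (proceeds forward).

ΔG = -16.5 kJ/mol; the forward reaction is spontaneous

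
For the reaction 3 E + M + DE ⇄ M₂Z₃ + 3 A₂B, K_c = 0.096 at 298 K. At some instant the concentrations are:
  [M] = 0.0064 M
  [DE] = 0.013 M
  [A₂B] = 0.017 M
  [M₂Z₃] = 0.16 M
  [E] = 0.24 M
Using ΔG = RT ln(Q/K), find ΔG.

Q_c = [M₂Z₃]·[A₂B]³ / ([E]³·[M]·[DE]) = (0.16)·(0.017)³ / ((0.24)³·(0.0064)·(0.013)) = 0.683
ΔG = RT ln(Q_c/K_c) = (8.314 J mol⁻¹ K⁻¹)(298 K) × ln(0.683/0.096)
   = (2.478 kJ/mol)(1.962) = 4.86 kJ/mol
ΔG > 0, so the forward reaction is non-spontaneous (proceeds in reverse).

ΔG = 4.86 kJ/mol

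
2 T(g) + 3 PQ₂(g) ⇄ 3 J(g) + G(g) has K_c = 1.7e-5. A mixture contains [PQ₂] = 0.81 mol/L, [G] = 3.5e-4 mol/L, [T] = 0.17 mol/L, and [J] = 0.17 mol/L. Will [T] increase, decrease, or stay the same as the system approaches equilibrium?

Q_c = [J]³·[G] / ([T]²·[PQ₂]³) = (0.17)³·(3.5e-4) / ((0.17)²·(0.81)³) = 1.1e-4
Q_c = 1.1e-4 > K_c = 1.7e-5: net reverse reaction.
T is a reactant, so it increases.

increase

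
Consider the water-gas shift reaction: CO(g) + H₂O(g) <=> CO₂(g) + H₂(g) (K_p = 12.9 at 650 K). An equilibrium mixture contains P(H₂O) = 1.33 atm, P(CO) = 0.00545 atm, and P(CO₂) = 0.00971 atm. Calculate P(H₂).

At equilibrium, K_p = P(CO₂)·P(H₂) / (P(CO)·P(H₂O)) = 12.9.
(0.00971)·(P(H₂)) / ((0.00545)·(1.33)) = 12.9
P(H₂) = 9.63 atm

P(H₂) = 9.63 atm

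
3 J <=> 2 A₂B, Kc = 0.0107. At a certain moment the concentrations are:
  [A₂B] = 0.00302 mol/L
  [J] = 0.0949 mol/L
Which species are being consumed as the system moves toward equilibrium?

Qc = [A₂B]² / [J]³ = (0.00302)² / (0.0949)³ = 0.0107
Qc = 0.0107 = Kc; the system is at equilibrium.

none (at equilibrium)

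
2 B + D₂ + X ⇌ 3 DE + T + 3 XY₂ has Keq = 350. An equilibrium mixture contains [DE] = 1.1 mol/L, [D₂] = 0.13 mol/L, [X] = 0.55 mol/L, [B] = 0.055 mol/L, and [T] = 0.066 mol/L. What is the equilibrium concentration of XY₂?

[XY₂] = 0.95 mol/L

At equilibrium, Keq = [DE]³·[T]·[XY₂]³ / ([B]²·[D₂]·[X]) = 350.
(1.1)³·(0.066)·([XY₂])³ / ((0.055)²·(0.13)·(0.55)) = 350
[XY₂]³ = 0.862 ⇒ [XY₂] = 0.95 mol/L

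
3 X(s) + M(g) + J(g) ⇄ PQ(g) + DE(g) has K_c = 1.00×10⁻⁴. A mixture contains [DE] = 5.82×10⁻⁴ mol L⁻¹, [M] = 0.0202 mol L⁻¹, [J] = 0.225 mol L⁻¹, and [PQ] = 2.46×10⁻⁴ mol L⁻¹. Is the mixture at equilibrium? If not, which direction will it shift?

(X is a pure solid — omitted from Q_c.)
Q_c = [PQ]·[DE] / ([M]·[J]) = (2.46×10⁻⁴)·(5.82×10⁻⁴) / ((0.0202)·(0.225)) = 3.15×10⁻⁵
Q_c = 3.15×10⁻⁵ < K_c = 1.00×10⁻⁴: net forward reaction.

no; Q < K, reaction proceeds forward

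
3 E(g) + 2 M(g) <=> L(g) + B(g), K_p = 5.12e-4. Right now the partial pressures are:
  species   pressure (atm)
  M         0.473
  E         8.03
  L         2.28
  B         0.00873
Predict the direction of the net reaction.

forward (toward products)

Q_p = P(L)·P(B) / (P(E)³·P(M)²) = (2.28)·(0.00873) / ((8.03)³·(0.473)²) = 1.72e-4
Q_p = 1.72e-4 < K_p = 5.12e-4, so the forward reaction proceeds.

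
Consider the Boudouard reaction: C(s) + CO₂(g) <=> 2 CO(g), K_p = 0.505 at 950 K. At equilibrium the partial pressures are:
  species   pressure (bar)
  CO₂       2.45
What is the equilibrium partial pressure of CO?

(C is a pure solid — omitted from K_p.)
At equilibrium, K_p = P(CO)² / P(CO₂) = 0.505.
(P(CO))² / (2.45) = 0.505
P(CO)² = 1.24 ⇒ P(CO) = 1.11 bar

P(CO) = 1.11 bar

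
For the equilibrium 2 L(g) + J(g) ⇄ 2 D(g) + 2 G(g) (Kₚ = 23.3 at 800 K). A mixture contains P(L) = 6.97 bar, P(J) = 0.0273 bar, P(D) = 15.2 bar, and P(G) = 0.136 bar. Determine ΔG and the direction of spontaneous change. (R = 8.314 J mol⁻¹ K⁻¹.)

ΔG = -13.2 kJ/mol; the forward reaction is spontaneous

Qₚ = P(D)²·P(G)² / (P(L)²·P(J)) = (15.2)²·(0.136)² / ((6.97)²·(0.0273)) = 3.22
ΔG = RT ln(Qₚ/Kₚ) = (8.314 J mol⁻¹ K⁻¹)(800 K) × ln(3.22/23.3)
   = (6.651 kJ/mol)(-1.979) = -13.2 kJ/mol
ΔG < 0, so the forward reaction is spontaneous (proceeds forward).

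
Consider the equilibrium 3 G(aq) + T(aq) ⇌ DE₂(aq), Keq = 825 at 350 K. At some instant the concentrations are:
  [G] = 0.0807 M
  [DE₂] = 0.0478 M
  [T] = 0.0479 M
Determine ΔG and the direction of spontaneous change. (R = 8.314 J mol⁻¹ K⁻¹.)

ΔG = 2.43 kJ/mol; the forward reaction is non-spontaneous

Q = [DE₂] / ([G]³·[T]) = (0.0478) / ((0.0807)³·(0.0479)) = 1900
ΔG = RT ln(Q/Keq) = (8.314 J mol⁻¹ K⁻¹)(350 K) × ln(1900/825)
   = (2.910 kJ/mol)(0.8342) = 2.43 kJ/mol
ΔG > 0, so the forward reaction is non-spontaneous (proceeds in reverse).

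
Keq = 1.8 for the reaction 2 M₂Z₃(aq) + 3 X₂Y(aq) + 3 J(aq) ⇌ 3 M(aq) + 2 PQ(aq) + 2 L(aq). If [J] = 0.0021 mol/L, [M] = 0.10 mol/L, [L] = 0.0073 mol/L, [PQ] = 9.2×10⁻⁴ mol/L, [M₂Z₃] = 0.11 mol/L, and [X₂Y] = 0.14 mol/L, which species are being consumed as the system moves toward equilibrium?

Q = [M]³·[PQ]²·[L]² / ([M₂Z₃]²·[X₂Y]³·[J]³) = (0.10)³·(9.2×10⁻⁴)²·(0.0073)² / ((0.11)²·(0.14)³·(0.0021)³) = 0.15
Q = 0.15 < Keq = 1.8: net forward reaction.

M₂Z₃, X₂Y, J (reactants)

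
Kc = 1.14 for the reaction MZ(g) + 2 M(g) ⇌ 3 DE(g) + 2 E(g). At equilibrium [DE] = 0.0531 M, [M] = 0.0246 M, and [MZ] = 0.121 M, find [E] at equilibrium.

At equilibrium, Kc = [DE]³·[E]² / ([MZ]·[M]²) = 1.14.
(0.0531)³·([E])² / ((0.121)·(0.0246)²) = 1.14
[E]² = 0.558 ⇒ [E] = 0.747 M

[E] = 0.747 M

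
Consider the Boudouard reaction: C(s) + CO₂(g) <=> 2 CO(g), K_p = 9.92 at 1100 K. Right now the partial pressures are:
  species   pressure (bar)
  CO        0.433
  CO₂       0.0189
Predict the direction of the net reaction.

(C is a pure solid — omitted from Q_p.)
Q_p = P(CO)² / P(CO₂) = (0.433)² / (0.0189) = 9.92
Q_p = 9.92 = K_p, so the system is already at equilibrium.

neither direction; the system is at equilibrium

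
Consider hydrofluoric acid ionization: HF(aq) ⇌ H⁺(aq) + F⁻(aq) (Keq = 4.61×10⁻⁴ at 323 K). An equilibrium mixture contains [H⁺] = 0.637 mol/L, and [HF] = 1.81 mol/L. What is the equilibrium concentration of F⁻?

At equilibrium, Keq = [H⁺]·[F⁻] / [HF] = 4.61×10⁻⁴.
(0.637)·([F⁻]) / (1.81) = 4.61×10⁻⁴
[F⁻] = 0.00131 mol/L

[F⁻] = 0.00131 mol/L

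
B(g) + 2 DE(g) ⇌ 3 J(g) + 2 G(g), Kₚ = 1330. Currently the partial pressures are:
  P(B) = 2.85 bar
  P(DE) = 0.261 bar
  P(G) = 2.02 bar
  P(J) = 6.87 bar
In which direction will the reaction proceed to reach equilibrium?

to the left

Qₚ = P(J)³·P(G)² / (P(B)·P(DE)²) = (6.87)³·(2.02)² / ((2.85)·(0.261)²) = 6810
Qₚ = 6810 > Kₚ = 1330, so the reverse reaction proceeds.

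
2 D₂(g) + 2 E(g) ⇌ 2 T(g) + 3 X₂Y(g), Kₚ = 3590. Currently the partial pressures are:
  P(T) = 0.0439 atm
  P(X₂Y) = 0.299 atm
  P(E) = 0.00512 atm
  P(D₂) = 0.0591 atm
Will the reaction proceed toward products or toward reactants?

forward (toward products)

Qₚ = P(T)²·P(X₂Y)³ / (P(D₂)²·P(E)²) = (0.0439)²·(0.299)³ / ((0.0591)²·(0.00512)²) = 563
Qₚ = 563 < Kₚ = 3590, so the forward reaction proceeds.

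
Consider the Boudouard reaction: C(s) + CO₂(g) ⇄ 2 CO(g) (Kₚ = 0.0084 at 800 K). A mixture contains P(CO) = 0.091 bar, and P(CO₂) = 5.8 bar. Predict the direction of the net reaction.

forward (toward products)

(C is a pure solid — omitted from Qₚ.)
Qₚ = P(CO)² / P(CO₂) = (0.091)² / (5.8) = 0.0014
Qₚ = 0.0014 < Kₚ = 0.0084, so the forward reaction proceeds.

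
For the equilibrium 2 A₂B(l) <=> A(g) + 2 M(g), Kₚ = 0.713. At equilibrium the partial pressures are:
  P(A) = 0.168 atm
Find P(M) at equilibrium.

(A₂B is a pure liquid — omitted from Kₚ.)
At equilibrium, Kₚ = P(A)·P(M)² = 0.713.
(0.168)·(P(M))² = 0.713
P(M)² = 4.24 ⇒ P(M) = 2.06 atm

P(M) = 2.06 atm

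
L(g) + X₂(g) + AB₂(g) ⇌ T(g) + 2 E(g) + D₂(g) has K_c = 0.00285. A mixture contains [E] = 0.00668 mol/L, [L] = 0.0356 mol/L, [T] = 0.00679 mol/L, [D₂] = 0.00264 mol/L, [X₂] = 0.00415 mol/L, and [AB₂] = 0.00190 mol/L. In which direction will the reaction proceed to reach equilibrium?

Q_c = [T]·[E]²·[D₂] / ([L]·[X₂]·[AB₂]) = (0.00679)·(0.00668)²·(0.00264) / ((0.0356)·(0.00415)·(0.00190)) = 0.00285
Q_c = 0.00285 = K_c, so the system is already at equilibrium.

at equilibrium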